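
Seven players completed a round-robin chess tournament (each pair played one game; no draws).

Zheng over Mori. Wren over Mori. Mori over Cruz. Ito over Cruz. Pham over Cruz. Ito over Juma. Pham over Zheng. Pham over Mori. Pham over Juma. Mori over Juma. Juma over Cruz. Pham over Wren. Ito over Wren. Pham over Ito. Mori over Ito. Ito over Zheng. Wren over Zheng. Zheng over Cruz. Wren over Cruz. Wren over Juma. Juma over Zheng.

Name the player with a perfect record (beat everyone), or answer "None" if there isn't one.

Pham has 6 wins out of 6 opponents — a perfect record.

Pham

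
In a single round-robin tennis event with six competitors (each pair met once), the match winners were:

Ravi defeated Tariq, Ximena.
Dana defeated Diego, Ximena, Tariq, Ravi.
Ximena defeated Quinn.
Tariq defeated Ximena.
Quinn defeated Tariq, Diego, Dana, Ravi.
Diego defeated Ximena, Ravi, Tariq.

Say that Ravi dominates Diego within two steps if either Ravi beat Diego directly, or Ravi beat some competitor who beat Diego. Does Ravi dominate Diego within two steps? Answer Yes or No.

No

Ravi did not beat Diego directly.
Ravi beat Tariq, Ximena, but each of them lost to Diego. No two-step path.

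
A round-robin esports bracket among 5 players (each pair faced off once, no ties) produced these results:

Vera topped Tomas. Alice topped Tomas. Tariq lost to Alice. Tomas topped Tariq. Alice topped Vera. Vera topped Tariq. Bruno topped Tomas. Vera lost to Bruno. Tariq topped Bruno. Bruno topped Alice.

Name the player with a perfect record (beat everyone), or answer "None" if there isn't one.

None

Highest win total is Bruno with 3 (out of 4 possible).
Bruno lost to Tariq, so no player went undefeated.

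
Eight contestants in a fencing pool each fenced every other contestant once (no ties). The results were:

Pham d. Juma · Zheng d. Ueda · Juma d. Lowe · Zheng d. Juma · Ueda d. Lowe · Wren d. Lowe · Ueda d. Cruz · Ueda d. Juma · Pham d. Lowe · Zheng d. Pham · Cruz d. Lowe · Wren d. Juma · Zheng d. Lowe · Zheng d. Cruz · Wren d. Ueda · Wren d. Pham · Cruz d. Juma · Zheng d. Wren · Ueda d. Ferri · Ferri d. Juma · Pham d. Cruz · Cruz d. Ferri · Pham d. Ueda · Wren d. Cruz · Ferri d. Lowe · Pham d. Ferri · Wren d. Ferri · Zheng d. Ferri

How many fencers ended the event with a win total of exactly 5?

Win totals: Lowe 0, Juma 1, Zheng 7, Ueda 4, Wren 6, Ferri 2, Pham 5, Cruz 3.
Exactly 5: Pham — 1 fencer.

1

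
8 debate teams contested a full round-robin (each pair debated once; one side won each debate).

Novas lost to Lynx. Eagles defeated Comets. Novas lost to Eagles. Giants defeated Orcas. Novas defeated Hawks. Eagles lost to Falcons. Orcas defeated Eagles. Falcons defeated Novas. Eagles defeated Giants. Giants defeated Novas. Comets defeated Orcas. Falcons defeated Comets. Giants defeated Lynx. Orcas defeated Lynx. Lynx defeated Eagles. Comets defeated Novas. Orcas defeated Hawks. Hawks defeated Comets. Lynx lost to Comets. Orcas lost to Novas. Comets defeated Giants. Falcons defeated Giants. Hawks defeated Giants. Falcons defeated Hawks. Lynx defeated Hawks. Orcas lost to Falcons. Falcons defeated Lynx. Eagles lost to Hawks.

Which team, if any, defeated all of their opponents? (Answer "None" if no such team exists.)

Falcons has 7 wins out of 7 opponents — a perfect record.

Falcons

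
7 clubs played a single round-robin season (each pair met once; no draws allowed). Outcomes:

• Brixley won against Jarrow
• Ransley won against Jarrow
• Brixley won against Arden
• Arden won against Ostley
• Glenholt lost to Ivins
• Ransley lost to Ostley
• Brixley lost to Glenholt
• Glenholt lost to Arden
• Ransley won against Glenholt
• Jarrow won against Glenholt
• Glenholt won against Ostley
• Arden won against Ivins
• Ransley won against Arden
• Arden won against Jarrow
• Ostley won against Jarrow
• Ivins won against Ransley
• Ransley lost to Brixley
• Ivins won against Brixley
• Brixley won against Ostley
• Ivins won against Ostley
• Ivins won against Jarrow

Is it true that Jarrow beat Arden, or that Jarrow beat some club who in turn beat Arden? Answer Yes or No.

Jarrow did not beat Arden directly.
Jarrow beat Glenholt, but each of them lost to Arden. No two-step path.

No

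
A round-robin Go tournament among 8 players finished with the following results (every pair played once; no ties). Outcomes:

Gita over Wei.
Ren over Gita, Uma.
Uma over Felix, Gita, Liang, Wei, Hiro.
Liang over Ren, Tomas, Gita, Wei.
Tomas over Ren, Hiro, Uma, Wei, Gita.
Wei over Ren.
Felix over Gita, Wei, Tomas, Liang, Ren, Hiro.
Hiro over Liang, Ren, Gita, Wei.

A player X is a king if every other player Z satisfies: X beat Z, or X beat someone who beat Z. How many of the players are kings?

3

Uma reaches everyone (king).
Felix reaches everyone (king).
Tomas reaches everyone (king).
Ren cannot reach Tomas in two steps.
Gita cannot reach Uma, Felix, Tomas, Hiro, Liang in two steps.
Hiro cannot reach Felix in two steps.
Liang cannot reach Felix in two steps.
Wei cannot reach Felix, Tomas, Hiro, Liang in two steps.
Kings: Uma, Felix, Tomas — 3.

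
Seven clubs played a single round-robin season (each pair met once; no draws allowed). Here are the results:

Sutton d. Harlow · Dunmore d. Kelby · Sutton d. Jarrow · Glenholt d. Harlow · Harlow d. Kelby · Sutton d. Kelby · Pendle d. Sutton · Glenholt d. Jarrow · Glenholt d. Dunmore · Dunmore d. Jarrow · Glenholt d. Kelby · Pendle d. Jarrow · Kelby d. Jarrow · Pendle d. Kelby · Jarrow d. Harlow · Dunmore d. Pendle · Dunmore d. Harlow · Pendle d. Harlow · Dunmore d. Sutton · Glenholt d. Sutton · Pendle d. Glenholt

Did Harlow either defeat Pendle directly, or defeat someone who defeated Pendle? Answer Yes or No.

Harlow did not beat Pendle directly.
Harlow beat Kelby, but each of them lost to Pendle. No two-step path.

No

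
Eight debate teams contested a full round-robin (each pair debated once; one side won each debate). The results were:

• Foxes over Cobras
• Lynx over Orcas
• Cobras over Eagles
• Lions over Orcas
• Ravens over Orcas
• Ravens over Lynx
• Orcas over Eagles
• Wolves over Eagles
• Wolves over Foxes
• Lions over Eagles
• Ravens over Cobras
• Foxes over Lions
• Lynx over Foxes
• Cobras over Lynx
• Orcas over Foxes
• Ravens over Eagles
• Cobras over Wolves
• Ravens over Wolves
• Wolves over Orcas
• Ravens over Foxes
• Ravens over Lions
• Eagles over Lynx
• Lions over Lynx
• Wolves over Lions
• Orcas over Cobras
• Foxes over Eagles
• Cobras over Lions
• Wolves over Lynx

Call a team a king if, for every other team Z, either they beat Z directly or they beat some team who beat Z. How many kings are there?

Wolves cannot reach Ravens in two steps.
Foxes cannot reach Ravens in two steps.
Ravens reaches everyone (king).
Orcas cannot reach Ravens in two steps.
Eagles cannot reach Wolves, Ravens, Lions, Cobras in two steps.
Lions cannot reach Wolves, Ravens in two steps.
Lynx cannot reach Wolves, Ravens in two steps.
Cobras cannot reach Ravens in two steps.
Kings: Ravens — 1.

1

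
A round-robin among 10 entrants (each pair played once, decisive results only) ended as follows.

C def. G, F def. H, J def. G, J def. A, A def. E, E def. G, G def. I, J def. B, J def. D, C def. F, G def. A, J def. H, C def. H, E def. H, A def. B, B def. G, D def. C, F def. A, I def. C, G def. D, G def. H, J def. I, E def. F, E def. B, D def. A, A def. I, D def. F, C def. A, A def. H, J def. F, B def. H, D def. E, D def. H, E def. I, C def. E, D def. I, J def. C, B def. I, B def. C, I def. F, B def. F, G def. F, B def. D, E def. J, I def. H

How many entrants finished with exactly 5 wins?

2

Win totals: A 4, B 6, C 5, D 6, E 6, F 2, G 5, H 0, I 3, J 8.
Exactly 5: C, G — 2 entrants.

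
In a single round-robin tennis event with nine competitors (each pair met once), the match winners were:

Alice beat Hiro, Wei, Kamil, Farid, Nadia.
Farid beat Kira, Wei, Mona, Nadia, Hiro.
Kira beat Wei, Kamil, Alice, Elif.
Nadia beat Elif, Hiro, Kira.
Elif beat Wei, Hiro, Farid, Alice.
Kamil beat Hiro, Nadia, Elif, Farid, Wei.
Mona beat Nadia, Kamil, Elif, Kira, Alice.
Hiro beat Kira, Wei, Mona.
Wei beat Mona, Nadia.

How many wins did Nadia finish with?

Nadia's results: beat Kira, Hiro, Elif; lost to Farid, Alice, Kamil, Wei, Mona.
That is 3 wins.

3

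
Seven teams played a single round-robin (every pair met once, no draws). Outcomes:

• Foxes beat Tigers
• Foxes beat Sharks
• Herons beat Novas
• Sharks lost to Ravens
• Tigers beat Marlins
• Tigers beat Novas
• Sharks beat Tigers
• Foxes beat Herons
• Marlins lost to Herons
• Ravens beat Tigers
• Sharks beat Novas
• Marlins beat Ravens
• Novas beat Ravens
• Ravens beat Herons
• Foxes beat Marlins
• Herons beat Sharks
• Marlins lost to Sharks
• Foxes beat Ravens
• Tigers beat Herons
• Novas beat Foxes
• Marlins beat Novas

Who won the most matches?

Foxes

Win totals: Novas 2, Sharks 3, Ravens 3, Tigers 3, Herons 3, Marlins 2, Foxes 5.
Foxes leads with 5 wins (next highest: 3).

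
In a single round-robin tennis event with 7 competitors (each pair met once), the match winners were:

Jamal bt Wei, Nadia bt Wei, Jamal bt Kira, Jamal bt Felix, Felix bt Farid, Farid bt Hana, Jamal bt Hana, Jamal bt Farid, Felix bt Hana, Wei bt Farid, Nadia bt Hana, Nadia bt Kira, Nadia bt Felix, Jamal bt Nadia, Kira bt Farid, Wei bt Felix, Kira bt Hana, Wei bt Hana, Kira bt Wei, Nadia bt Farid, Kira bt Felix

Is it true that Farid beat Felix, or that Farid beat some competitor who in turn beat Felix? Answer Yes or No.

No

Farid did not beat Felix directly.
Farid beat Hana, but each of them lost to Felix. No two-step path.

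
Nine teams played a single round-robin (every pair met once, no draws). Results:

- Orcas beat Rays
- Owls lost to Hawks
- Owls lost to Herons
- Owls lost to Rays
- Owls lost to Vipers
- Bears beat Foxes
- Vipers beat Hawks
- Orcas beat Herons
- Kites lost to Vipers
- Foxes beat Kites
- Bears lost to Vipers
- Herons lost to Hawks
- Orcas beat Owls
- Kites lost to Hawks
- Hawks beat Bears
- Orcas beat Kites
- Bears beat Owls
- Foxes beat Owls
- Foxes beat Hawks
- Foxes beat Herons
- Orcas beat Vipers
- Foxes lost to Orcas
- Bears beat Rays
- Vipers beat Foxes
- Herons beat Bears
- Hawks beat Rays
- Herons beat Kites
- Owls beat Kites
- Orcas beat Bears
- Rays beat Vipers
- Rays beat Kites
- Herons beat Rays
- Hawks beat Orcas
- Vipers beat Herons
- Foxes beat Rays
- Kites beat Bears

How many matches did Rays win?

Rays' results: beat Kites, Owls, Vipers; lost to Orcas, Foxes, Herons, Bears, Hawks.
That is 3 wins.

3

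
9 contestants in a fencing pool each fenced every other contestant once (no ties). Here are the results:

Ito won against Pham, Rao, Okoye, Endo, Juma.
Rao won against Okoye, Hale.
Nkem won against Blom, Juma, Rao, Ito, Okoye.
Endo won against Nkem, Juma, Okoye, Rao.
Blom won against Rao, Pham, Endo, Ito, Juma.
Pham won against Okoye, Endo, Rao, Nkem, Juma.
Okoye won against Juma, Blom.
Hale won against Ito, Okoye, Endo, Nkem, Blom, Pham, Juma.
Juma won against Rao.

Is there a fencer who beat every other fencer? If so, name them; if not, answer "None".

Highest win total is Hale with 7 (out of 8 possible).
Hale lost to Rao, so no fencer went undefeated.

None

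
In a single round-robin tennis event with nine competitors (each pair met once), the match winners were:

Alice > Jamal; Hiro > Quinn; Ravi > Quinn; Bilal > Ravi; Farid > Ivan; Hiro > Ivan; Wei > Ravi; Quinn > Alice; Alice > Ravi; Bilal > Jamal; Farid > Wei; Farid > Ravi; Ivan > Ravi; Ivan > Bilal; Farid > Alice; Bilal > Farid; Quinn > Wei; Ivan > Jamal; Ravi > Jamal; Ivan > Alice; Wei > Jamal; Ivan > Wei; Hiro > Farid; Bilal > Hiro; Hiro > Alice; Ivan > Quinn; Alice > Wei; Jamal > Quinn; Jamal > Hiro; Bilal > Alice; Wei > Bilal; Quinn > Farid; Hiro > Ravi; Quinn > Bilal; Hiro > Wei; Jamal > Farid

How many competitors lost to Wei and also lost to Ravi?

1

Wei beat: Bilal, Jamal, Ravi.
Ravi beat: Quinn, Jamal.
Both beat: Jamal — 1.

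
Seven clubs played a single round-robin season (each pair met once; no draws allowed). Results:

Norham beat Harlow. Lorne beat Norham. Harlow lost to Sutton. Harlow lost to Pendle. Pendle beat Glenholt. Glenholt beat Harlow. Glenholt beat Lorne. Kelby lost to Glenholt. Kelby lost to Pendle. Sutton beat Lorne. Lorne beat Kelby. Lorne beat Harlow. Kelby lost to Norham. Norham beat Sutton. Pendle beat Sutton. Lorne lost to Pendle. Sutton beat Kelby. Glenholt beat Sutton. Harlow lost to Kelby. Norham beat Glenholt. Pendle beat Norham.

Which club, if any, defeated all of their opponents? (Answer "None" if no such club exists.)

Pendle

Pendle has 6 wins out of 6 opponents — a perfect record.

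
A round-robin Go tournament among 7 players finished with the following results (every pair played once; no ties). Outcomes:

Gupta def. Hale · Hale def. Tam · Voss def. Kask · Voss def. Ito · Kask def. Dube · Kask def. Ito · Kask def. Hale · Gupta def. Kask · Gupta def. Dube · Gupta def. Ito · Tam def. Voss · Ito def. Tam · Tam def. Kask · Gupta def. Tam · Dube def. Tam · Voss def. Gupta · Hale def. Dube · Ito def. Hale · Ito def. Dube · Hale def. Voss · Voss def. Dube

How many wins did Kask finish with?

3

Kask's results: beat Ito, Hale, Dube; lost to Voss, Gupta, Tam.
That is 3 wins.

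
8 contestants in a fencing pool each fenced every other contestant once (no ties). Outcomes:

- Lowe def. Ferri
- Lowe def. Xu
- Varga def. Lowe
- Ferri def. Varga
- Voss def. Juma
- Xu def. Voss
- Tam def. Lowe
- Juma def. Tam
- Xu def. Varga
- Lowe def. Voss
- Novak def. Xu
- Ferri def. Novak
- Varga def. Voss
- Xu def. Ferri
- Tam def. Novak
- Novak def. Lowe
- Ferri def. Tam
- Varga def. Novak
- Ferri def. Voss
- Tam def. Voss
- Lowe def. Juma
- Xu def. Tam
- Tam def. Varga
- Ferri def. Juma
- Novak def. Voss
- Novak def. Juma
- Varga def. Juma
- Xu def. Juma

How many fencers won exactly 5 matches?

Win totals: Voss 1, Tam 4, Lowe 4, Xu 5, Ferri 5, Juma 1, Varga 4, Novak 4.
Exactly 5: Xu, Ferri — 2 fencers.

2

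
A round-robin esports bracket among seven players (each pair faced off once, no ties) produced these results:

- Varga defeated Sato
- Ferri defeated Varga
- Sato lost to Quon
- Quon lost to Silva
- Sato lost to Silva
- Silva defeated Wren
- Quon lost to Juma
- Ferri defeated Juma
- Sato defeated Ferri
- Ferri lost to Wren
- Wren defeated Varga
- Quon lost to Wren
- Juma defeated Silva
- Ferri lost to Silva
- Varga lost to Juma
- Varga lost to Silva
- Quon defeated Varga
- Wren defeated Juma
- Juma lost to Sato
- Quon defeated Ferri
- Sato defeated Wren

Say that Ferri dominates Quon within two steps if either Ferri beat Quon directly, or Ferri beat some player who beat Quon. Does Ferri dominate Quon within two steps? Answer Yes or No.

Yes

Ferri did not beat Quon directly.
Ferri beat Juma, Varga. Of those, Juma beat Quon.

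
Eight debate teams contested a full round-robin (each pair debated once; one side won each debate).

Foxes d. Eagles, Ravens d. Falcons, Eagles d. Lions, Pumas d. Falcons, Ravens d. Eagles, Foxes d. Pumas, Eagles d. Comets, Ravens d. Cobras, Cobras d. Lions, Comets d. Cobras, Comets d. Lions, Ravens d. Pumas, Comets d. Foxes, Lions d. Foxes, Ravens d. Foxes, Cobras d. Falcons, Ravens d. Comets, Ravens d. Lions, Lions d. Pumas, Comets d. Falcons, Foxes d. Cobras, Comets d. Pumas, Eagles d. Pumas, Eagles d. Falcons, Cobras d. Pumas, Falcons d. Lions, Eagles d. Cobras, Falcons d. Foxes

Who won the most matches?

Ravens

Win totals: Cobras 3, Pumas 1, Ravens 7, Foxes 3, Comets 5, Falcons 2, Eagles 5, Lions 2.
Ravens leads with 7 wins (next highest: 5).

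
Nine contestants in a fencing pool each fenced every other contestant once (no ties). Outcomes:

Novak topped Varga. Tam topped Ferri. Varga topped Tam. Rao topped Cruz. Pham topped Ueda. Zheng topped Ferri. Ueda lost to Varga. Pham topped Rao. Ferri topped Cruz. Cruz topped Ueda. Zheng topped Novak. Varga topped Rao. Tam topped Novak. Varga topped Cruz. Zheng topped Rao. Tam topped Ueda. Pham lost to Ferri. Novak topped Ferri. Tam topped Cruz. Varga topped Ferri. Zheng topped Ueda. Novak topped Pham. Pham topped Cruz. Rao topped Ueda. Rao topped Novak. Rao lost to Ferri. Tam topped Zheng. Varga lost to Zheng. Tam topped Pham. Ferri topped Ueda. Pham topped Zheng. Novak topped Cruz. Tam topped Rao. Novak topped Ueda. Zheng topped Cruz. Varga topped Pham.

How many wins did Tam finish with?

7

Tam's results: beat Rao, Cruz, Ueda, Ferri, Novak, Pham, Zheng; lost to Varga.
That is 7 wins.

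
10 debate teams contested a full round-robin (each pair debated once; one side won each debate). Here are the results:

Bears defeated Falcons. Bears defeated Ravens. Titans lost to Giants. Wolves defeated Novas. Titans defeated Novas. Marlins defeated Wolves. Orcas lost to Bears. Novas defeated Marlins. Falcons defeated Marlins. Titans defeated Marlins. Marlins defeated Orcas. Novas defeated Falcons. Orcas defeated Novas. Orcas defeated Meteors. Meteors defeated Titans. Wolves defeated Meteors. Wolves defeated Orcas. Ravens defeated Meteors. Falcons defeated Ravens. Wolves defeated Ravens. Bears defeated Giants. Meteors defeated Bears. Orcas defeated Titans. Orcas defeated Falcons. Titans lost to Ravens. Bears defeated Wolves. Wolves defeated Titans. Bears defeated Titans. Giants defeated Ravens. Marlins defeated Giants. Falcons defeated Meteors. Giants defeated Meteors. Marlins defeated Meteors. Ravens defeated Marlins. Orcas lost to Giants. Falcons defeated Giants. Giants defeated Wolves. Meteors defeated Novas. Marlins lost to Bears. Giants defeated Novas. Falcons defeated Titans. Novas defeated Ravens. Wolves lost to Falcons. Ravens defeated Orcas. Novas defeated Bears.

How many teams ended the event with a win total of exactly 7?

1

Win totals: Wolves 5, Meteors 3, Marlins 4, Titans 2, Giants 6, Ravens 4, Falcons 6, Bears 7, Novas 4, Orcas 4.
Exactly 7: Bears — 1 team.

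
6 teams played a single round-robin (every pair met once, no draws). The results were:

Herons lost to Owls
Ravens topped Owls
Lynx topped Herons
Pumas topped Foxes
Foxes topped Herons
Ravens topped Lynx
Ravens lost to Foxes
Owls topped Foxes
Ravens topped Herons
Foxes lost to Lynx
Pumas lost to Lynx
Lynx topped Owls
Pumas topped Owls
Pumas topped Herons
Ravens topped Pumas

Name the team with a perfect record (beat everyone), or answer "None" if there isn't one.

Highest win total is Ravens with 4 (out of 5 possible).
Ravens lost to Foxes, so no team went undefeated.

None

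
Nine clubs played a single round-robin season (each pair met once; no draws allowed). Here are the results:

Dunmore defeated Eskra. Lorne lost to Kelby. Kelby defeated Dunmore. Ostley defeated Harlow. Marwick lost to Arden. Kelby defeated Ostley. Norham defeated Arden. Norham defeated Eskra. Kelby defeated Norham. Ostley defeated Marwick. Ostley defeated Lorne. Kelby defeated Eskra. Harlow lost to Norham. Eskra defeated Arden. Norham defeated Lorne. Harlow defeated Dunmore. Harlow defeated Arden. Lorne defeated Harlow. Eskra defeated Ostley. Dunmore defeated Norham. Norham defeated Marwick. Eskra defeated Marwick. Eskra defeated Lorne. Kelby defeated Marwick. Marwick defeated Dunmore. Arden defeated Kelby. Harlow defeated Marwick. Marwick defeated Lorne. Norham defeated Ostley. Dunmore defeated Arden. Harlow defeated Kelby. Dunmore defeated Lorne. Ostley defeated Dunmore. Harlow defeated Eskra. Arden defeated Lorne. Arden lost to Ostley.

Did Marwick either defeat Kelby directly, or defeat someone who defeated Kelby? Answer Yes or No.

No

Marwick did not beat Kelby directly.
Marwick beat Dunmore, Lorne, but each of them lost to Kelby. No two-step path.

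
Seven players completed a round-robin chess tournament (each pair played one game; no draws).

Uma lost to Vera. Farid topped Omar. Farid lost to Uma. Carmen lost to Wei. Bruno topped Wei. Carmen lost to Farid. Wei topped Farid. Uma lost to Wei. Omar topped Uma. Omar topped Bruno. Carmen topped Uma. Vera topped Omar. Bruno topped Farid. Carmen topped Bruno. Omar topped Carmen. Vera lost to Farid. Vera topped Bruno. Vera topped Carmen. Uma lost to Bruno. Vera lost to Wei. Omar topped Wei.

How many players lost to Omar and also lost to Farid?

1

Omar beat: Carmen, Uma, Bruno, Wei.
Farid beat: Vera, Carmen, Omar.
Both beat: Carmen — 1.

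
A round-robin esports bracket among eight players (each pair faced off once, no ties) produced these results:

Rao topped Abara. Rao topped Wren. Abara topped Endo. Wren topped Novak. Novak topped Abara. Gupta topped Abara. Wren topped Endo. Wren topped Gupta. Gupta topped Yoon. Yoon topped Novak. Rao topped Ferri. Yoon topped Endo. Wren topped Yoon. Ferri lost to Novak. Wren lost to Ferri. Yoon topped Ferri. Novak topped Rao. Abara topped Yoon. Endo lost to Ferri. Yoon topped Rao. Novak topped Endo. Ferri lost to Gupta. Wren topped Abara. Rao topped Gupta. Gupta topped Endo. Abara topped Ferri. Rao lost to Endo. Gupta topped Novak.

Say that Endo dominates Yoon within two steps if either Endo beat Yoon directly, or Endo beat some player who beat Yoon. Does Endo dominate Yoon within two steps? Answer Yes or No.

Endo did not beat Yoon directly.
Endo beat Rao, but each of them lost to Yoon. No two-step path.

No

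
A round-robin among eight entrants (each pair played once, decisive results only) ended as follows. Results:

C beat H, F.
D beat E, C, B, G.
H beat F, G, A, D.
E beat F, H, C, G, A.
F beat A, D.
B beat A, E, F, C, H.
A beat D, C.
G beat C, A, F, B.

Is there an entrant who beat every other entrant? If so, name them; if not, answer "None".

Highest win total is E with 5 (out of 7 possible).
E lost to B, D, so no entrant went undefeated.

None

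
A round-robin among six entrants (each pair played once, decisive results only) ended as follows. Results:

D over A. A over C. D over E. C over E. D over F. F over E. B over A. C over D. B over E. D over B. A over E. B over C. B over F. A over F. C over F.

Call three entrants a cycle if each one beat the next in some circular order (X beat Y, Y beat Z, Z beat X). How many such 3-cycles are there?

Win totals: A 3, B 4, C 3, D 4, E 0, F 1.
An entrant with w wins dominates both others in C(w,2) triples; summing gives 3 + 6 + 3 + 6 + 0 + 0 = 18 transitive triples.
Total triples C(6,3) = 20, so cyclic triples = 20 − 18 = 2.

2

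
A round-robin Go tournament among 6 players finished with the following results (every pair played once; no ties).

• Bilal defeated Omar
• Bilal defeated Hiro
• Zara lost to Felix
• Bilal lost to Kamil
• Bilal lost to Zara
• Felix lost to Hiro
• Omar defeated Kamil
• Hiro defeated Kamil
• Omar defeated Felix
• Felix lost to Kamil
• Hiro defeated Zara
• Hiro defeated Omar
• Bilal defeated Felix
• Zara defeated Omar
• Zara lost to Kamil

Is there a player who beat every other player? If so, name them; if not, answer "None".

None

Highest win total is Hiro with 4 (out of 5 possible).
Hiro lost to Bilal, so no player went undefeated.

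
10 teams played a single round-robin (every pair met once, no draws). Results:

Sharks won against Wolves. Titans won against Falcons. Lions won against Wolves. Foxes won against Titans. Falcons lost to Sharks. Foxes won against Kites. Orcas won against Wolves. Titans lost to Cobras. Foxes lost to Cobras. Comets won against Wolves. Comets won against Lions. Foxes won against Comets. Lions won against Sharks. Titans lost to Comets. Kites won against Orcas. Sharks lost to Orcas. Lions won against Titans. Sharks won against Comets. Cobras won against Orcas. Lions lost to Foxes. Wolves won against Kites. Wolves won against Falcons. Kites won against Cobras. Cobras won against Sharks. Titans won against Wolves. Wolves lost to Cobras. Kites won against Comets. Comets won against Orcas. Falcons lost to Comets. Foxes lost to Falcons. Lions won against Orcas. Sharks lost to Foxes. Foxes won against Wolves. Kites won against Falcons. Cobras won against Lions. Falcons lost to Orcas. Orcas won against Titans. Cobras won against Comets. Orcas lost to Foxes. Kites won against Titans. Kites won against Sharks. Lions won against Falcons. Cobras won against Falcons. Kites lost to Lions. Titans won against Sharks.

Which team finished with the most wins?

Cobras

Win totals: Cobras 8, Falcons 1, Wolves 2, Orcas 4, Foxes 7, Kites 6, Lions 6, Sharks 3, Titans 3, Comets 5.
Cobras leads with 8 wins (next highest: 7).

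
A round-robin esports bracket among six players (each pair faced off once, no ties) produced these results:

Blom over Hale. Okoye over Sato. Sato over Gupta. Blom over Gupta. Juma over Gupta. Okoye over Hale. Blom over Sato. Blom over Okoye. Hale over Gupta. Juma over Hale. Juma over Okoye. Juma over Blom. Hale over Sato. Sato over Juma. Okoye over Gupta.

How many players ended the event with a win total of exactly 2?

2

Win totals: Blom 4, Hale 2, Gupta 0, Okoye 3, Sato 2, Juma 4.
Exactly 2: Hale, Sato — 2 players.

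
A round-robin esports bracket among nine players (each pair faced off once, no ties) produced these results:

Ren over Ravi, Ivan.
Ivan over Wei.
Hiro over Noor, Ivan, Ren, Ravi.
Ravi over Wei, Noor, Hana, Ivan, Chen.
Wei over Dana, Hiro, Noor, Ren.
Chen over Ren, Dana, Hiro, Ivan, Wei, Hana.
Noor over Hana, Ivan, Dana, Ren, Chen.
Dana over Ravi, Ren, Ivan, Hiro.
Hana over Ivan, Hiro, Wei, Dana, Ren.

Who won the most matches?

Win totals: Noor 5, Chen 6, Ivan 1, Wei 4, Hana 5, Ravi 5, Hiro 4, Ren 2, Dana 4.
Chen leads with 6 wins (next highest: 5).

Chen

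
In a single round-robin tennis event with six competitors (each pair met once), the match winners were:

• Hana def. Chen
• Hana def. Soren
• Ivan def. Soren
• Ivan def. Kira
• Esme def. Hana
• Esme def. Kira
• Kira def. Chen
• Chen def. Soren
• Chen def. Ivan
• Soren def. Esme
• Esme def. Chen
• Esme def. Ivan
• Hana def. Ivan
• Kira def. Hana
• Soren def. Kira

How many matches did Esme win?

Esme's results: beat Kira, Chen, Ivan, Hana; lost to Soren.
That is 4 wins.

4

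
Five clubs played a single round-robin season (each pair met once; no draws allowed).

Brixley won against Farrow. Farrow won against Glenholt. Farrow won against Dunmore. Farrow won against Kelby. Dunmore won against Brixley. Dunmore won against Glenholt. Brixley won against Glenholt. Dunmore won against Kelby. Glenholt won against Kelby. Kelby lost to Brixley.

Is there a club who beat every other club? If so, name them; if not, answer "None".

Highest win total is Farrow with 3 (out of 4 possible).
Farrow lost to Brixley, so no club went undefeated.

None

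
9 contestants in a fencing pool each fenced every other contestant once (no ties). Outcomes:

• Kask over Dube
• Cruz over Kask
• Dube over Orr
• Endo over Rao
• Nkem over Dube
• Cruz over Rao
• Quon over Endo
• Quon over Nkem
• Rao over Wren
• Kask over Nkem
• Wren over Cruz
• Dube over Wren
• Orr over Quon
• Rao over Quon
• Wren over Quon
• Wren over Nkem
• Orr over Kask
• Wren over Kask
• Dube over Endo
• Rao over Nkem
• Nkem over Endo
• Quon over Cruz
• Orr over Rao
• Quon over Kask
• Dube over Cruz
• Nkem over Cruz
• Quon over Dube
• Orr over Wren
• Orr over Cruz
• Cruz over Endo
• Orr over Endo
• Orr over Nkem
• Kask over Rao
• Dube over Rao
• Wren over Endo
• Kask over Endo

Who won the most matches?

Win totals: Cruz 3, Quon 5, Wren 5, Nkem 3, Rao 3, Kask 4, Endo 1, Orr 7, Dube 5.
Orr leads with 7 wins (next highest: 5).

Orr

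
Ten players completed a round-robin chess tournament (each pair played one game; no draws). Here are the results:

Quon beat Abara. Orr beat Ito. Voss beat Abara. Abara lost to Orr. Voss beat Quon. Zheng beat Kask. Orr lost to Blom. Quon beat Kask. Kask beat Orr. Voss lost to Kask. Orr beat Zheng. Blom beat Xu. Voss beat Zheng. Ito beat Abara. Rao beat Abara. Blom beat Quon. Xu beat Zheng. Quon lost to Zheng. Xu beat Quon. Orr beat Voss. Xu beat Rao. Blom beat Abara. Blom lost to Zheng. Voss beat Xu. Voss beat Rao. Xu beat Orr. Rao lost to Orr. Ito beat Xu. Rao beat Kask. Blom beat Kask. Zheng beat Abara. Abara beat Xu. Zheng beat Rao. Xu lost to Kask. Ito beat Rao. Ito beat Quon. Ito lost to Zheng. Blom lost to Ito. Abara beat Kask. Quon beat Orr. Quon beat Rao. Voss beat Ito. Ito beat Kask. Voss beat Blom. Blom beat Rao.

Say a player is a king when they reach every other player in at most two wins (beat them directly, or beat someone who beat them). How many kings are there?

Ito reaches everyone (king).
Zheng reaches everyone (king).
Rao cannot reach Ito, Zheng, Blom, Quon in two steps.
Xu reaches everyone (king).
Voss reaches everyone (king).
Blom reaches everyone (king).
Orr reaches everyone (king).
Kask reaches everyone (king).
Abara cannot reach Ito, Blom in two steps.
Quon cannot reach Blom in two steps.
Kings: Ito, Zheng, Xu, Voss, Blom, Orr, Kask — 7.

7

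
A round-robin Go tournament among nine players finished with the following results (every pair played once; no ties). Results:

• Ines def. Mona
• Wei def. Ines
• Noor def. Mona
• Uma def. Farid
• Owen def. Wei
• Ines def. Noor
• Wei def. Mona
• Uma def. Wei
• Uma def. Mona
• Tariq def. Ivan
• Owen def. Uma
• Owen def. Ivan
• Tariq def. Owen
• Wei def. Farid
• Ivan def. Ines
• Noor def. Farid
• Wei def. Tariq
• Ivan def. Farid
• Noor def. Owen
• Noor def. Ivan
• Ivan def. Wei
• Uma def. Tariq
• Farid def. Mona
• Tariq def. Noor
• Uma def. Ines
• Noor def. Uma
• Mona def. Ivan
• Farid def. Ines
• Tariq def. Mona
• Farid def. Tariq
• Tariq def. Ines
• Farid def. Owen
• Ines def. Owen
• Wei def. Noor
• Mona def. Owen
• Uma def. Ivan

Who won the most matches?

Uma

Win totals: Wei 5, Farid 4, Noor 5, Owen 3, Ines 3, Ivan 3, Uma 6, Mona 2, Tariq 5.
Uma leads with 6 wins (next highest: 5).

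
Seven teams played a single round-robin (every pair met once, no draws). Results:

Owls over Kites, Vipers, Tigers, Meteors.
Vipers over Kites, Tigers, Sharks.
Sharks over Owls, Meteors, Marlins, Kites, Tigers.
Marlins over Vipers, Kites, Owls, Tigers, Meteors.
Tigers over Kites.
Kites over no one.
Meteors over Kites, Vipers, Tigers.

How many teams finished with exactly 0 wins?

1

Win totals: Owls 4, Tigers 1, Vipers 3, Meteors 3, Marlins 5, Kites 0, Sharks 5.
Exactly 0: Kites — 1 team.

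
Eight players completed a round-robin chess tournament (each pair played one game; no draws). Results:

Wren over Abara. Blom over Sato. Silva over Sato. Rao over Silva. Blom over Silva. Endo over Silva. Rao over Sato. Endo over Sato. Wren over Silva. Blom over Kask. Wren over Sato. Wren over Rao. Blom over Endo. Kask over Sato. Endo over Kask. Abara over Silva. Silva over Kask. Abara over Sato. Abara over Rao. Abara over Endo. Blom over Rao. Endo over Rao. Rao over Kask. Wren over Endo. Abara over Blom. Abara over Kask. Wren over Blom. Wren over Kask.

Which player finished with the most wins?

Win totals: Rao 3, Sato 0, Kask 1, Endo 4, Silva 2, Wren 7, Abara 6, Blom 5.
Wren leads with 7 wins (next highest: 6).

Wren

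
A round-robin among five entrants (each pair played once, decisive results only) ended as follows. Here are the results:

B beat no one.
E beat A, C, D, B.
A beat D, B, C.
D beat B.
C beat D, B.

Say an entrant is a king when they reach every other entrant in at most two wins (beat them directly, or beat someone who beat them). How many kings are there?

1

A cannot reach E in two steps.
B cannot reach A, C, D, E in two steps.
C cannot reach A, E in two steps.
D cannot reach A, C, E in two steps.
E reaches everyone (king).
Kings: E — 1.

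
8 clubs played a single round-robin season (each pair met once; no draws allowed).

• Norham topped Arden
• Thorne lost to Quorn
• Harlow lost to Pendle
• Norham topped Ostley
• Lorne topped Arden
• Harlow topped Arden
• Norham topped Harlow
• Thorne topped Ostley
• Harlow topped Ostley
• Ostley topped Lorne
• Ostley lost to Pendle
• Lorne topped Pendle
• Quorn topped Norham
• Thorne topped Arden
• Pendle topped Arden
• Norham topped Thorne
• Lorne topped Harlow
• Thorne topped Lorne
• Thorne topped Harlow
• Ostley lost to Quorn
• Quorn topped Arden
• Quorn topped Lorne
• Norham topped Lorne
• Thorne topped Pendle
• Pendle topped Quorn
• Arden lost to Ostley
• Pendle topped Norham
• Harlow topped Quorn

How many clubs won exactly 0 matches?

1

Win totals: Harlow 3, Quorn 5, Thorne 5, Lorne 3, Pendle 5, Norham 5, Ostley 2, Arden 0.
Exactly 0: Arden — 1 club.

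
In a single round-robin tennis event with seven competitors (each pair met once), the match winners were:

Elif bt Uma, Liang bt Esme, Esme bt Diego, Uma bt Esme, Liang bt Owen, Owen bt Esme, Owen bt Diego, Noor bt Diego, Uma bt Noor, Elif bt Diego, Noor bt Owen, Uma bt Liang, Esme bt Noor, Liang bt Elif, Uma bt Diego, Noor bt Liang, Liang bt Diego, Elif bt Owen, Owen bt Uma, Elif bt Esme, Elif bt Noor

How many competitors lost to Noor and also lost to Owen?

Noor beat: Owen, Liang, Diego.
Owen beat: Esme, Diego, Uma.
Both beat: Diego — 1.

1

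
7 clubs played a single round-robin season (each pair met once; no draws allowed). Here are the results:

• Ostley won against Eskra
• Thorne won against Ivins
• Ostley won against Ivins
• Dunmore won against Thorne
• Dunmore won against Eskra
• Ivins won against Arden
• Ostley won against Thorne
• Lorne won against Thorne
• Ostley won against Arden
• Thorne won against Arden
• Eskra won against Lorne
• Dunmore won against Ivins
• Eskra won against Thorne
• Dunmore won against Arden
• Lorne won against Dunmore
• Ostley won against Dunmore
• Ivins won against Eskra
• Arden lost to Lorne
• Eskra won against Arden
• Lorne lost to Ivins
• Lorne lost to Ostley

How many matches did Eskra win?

3

Eskra's results: beat Thorne, Lorne, Arden; lost to Ivins, Ostley, Dunmore.
That is 3 wins.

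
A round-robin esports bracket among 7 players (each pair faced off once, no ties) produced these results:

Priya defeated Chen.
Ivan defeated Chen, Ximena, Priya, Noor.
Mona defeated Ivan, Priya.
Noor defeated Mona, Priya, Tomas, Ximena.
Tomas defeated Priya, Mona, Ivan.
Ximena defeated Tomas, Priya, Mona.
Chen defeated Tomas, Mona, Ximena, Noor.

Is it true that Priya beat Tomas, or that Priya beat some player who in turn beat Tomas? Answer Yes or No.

Yes

Priya did not beat Tomas directly.
Priya beat Chen. Of those, Chen beat Tomas.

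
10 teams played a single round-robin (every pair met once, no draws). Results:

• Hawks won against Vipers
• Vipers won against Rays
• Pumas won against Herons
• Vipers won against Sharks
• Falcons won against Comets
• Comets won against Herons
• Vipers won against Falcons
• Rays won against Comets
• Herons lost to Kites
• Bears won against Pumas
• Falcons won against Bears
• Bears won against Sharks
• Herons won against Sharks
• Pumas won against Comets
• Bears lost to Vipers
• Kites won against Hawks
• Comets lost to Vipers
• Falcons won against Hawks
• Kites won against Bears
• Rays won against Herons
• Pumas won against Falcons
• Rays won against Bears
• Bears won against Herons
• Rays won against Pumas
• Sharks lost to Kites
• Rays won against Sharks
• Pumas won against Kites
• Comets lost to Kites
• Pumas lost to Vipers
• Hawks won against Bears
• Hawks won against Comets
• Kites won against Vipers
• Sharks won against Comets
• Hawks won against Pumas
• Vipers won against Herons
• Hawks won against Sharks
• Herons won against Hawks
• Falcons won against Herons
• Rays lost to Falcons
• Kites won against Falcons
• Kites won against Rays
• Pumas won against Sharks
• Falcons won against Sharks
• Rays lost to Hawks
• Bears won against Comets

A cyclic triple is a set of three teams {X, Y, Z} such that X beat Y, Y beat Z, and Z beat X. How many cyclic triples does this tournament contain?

Win totals: Kites 8, Comets 1, Herons 2, Hawks 6, Pumas 5, Sharks 1, Bears 4, Vipers 7, Falcons 6, Rays 5.
A team with w wins dominates both others in C(w,2) triples; summing gives 28 + 0 + 1 + 15 + 10 + 0 + 6 + 21 + 15 + 10 = 106 transitive triples.
Total triples C(10,3) = 120, so cyclic triples = 120 − 106 = 14.

14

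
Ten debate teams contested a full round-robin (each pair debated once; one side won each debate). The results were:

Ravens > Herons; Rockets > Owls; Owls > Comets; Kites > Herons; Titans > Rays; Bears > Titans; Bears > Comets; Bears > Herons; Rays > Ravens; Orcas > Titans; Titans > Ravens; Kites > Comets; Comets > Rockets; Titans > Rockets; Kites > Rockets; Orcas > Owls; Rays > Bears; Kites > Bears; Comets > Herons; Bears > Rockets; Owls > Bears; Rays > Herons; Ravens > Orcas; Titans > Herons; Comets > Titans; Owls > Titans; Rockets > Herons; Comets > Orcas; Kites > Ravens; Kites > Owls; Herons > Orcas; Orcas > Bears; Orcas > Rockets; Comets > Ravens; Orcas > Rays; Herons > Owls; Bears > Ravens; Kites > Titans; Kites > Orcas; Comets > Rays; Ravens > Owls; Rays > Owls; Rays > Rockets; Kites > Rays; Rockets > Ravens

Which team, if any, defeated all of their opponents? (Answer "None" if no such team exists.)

Kites

Kites has 9 wins out of 9 opponents — a perfect record.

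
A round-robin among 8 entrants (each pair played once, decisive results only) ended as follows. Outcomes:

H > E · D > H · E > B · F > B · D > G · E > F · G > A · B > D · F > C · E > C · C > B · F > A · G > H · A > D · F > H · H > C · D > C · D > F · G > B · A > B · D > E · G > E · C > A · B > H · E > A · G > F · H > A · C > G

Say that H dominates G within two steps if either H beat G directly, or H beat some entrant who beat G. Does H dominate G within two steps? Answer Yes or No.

H did not beat G directly.
H beat A, C, E. Of those, C beat G.

Yes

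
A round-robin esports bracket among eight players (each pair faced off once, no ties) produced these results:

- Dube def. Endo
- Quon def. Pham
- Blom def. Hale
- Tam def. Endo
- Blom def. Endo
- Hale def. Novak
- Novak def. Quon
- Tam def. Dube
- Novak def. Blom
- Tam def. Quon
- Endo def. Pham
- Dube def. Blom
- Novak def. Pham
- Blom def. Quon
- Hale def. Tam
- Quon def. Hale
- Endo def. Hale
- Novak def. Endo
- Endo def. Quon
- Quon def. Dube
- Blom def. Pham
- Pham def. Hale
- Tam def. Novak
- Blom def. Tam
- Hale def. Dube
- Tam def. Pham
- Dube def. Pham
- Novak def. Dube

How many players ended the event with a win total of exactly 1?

1

Win totals: Tam 5, Blom 5, Dube 3, Hale 3, Novak 5, Quon 3, Pham 1, Endo 3.
Exactly 1: Pham — 1 player.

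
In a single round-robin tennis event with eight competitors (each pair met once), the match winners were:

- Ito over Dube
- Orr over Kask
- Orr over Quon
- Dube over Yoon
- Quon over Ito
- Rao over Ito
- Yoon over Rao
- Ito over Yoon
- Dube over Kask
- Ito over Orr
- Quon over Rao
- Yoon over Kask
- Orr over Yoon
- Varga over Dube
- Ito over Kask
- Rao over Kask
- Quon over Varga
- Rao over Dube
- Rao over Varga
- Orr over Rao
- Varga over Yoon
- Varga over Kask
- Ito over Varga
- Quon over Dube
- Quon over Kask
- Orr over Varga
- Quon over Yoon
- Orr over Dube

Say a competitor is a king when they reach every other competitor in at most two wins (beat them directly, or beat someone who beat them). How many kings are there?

3

Quon reaches everyone (king).
Yoon cannot reach Quon, Orr in two steps.
Ito reaches everyone (king).
Kask cannot reach Quon, Yoon, Ito, Dube, Varga, Orr, Rao in two steps.
Dube cannot reach Quon, Ito, Varga, Orr in two steps.
Varga cannot reach Quon, Ito, Orr in two steps.
Orr reaches everyone (king).
Rao cannot reach Quon in two steps.
Kings: Quon, Ito, Orr — 3.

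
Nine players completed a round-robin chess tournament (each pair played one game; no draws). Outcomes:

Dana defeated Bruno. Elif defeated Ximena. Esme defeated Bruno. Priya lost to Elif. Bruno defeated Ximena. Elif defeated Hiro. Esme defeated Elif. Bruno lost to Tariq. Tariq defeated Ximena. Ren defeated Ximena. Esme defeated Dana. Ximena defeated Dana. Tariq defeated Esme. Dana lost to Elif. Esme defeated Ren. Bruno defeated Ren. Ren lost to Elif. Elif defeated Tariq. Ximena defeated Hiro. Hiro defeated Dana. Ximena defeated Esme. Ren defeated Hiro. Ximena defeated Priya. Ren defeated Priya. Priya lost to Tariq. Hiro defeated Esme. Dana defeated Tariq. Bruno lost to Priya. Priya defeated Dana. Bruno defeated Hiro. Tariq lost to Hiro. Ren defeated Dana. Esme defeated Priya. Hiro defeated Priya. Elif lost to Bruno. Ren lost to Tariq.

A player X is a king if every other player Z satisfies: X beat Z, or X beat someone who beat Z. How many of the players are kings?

Esme reaches everyone (king).
Dana reaches everyone (king).
Hiro reaches everyone (king).
Tariq reaches everyone (king).
Ximena reaches everyone (king).
Ren cannot reach Elif in two steps.
Priya cannot reach Esme in two steps.
Bruno reaches everyone (king).
Elif reaches everyone (king).
Kings: Esme, Dana, Hiro, Tariq, Ximena, Bruno, Elif — 7.

7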